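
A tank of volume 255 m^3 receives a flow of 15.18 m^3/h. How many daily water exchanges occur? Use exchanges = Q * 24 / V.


Daily flow volume = 15.18 m^3/h * 24 h = 364.32 m^3/day
Exchanges = daily flow / tank volume = 364.32 / 255 = 1.42871 exchanges/day

1.42871 exchanges/day


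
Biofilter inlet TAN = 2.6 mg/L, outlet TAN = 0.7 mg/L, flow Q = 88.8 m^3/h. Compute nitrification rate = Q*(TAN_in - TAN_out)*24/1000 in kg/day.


Concentration drop: TAN_in - TAN_out = 2.6 - 0.7 = 1.9 mg/L
Hourly TAN removed = Q * dTAN = 88.8 m^3/h * 1.9 mg/L = 168.72 g/h  (m^3/h * mg/L = g/h)
Daily TAN removed = 168.72 * 24 = 4049.28 g/day
Convert to kg/day: 4049.28 / 1000 = 4.04928 kg/day

4.04928 kg/day


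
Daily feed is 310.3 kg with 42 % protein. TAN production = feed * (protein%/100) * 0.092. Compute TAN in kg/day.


Protein in feed = 310.3 * 42/100 = 130.326 kg/day
TAN = protein * 0.092 = 130.326 * 0.092 = 11.989992 kg/day

11.989992 kg/day


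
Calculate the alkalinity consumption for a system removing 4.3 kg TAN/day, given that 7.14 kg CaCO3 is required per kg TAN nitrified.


Alkalinity factor: 7.14 kg CaCO3 consumed per kg TAN nitrified
alk = 4.3 kg TAN * 7.14 = 30.702 kg CaCO3/day

30.702 kg CaCO3/day


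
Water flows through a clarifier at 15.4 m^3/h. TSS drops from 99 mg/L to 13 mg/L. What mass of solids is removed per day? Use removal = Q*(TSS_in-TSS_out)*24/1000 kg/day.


Concentration drop: TSS_in - TSS_out = 99 - 13 = 86 mg/L
Hourly solids removed = Q * dTSS = 15.4 m^3/h * 86 mg/L = 1324.4 g/h  (m^3/h * mg/L = g/h)
Daily solids removed = 1324.4 * 24 = 31785.6 g/day
Convert g to kg: 31785.6 / 1000 = 31.7856 kg/day

31.7856 kg/day


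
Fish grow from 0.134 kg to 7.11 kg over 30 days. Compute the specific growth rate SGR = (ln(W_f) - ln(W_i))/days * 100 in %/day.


ln(W_f) = ln(7.11) = 1.9615022
ln(W_i) = ln(0.134) = -2.0099155
ln(W_f) - ln(W_i) = 1.9615022 - -2.0099155 = 3.9714177
SGR = 3.9714177 / 30 * 100 = 13.2381 %/day

13.2381 %/day


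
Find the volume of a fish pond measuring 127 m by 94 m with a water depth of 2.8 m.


Base area = L * W = 127 * 94 = 11938 m^2
Volume = area * depth = 11938 * 2.8 = 33426.4 m^3

33426.4 m^3


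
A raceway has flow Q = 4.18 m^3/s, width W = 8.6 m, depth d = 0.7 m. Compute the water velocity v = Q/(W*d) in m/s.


Cross-sectional area = W * d = 8.6 * 0.7 = 6.02 m^2
Velocity = Q / A = 4.18 / 6.02 = 0.694352 m/s

0.694352 m/s


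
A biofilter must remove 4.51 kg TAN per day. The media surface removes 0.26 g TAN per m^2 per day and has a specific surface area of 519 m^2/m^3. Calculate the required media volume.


A = 4.51*1000 / 0.26 = 17346.154 m^2
V = 17346.154 / 519 = 33.4223

33.4223 m^3


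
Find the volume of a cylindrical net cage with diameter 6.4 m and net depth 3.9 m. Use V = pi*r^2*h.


r = d/2 = 6.4/2 = 3.2 m
Base area = pi*r^2 = pi*3.2^2 = 32.169909 m^2
Volume = 32.169909 * 3.9 = 125.463 m^3

125.463 m^3


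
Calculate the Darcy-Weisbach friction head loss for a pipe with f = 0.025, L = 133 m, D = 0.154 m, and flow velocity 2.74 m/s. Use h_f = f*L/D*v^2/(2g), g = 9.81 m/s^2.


v^2 = 2.74^2 = 7.5076 m^2/s^2
L/D = 133/0.154 = 863.63636
h_f = f*(L/D)*v^2/(2g) = 0.025 * 863.63636 * 7.5076 / 19.62 = 8.26177 m

8.26177 m


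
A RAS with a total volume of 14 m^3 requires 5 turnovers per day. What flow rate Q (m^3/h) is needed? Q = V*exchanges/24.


Daily recirculation volume = 14 m^3 * 5 = 70 m^3/day
Flow rate Q = daily volume / 24 h = 70 / 24 = 2.91667 m^3/h

2.91667 m^3/h


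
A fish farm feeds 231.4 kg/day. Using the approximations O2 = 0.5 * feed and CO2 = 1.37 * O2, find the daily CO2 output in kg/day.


O2 = 231.4 * 0.5 = 115.7
CO2 = 115.7 * 1.37 = 158.509

158.509 kg/day


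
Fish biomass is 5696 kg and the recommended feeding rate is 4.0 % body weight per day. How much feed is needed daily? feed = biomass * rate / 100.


Feeding rate fraction = 4.0% / 100 = 0.04
Daily feed = 5696 kg * 0.04 = 227.84 kg/day

227.84 kg/day


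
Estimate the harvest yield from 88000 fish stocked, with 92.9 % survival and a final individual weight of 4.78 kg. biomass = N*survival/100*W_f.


Survivors = 88000 * 92.9/100 = 81752 fish
Harvest biomass = survivors * W_f = 81752 * 4.78 = 390774.56 kg

390774.56 kg


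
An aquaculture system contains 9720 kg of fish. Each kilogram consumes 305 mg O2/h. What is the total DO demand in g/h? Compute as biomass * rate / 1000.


Total O2 consumption (mg/h) = 9720 kg * 305 mg/(kg*h) = 2964600 mg/h
Convert to g/h: 2964600 / 1000 = 2964.6 g/h

2964.6 g/h


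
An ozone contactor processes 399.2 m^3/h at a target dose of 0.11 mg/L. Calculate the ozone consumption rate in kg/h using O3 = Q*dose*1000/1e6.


O3 demand (mg/h) = Q * dose * 1000 = 399.2 * 0.11 * 1000 = 43912 mg/h
Convert mg to kg: 43912 / 1e6 = 0.043912 kg/h

0.043912 kg/h


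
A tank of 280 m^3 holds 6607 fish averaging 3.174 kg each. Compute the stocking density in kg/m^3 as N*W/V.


Total biomass = 6607 fish * 3.174 kg = 20970.618 kg
Density = total biomass / volume = 20970.618 / 280 = 74.8951 kg/m^3

74.8951 kg/m^3


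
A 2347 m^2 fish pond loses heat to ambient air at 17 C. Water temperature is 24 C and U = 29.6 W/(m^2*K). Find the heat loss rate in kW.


Temperature difference dT = 24 - 17 = 7 K
Heat loss (W) = U * A * dT = 29.6 * 2347 * 7 = 486298.4 W
Convert to kW: 486298.4 / 1000 = 486.2984 kW

486.2984 kW


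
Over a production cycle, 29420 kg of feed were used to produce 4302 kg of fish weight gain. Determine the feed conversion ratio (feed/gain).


FCR = feed consumed / weight gained
FCR = 29420 kg / 4302 kg = 6.83868

6.83868


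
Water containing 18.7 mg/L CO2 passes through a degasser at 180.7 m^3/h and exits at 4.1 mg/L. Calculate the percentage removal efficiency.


CO2_out / CO2_in = 4.1 / 18.7 = 0.21925134
Fraction remaining = 0.21925134
efficiency = (1 - 0.21925134) * 100 = 78.0749 %

78.0749 %


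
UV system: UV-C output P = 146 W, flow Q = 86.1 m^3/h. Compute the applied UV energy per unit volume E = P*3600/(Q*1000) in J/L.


Energy delivered per hour = 146 W * 3600 s = 525600 J/h
Volume treated per hour = 86.1 m^3/h * 1000 = 86100 L/h
dose = 525600 / 86100 = 6.10453 J/L

6.10453 J/L


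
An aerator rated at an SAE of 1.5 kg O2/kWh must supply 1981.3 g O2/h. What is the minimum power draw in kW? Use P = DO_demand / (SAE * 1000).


SAE in g O2/kWh = 1.5 * 1000 = 1500 g/kWh
P = DO_demand / SAE_g = 1981.3 / 1500 = 1.32087 kW

1.32087 kW


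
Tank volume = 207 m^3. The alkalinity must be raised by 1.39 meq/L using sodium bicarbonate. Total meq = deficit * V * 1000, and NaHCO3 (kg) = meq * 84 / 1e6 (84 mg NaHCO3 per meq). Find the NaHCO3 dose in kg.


Tank volume in L = 207 m^3 * 1000 = 207000 L
Total meq required = 1.39 meq/L * 207000 L = 287730 meq
NaHCO3 mass = 287730 meq * 84 mg/meq / 1e6 = 24.1693 kg

24.1693 kg


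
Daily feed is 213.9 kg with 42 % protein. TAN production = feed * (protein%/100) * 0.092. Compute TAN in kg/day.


Protein in feed = 213.9 * 42/100 = 89.838 kg/day
TAN = protein * 0.092 = 89.838 * 0.092 = 8.265096 kg/day

8.265096 kg/day


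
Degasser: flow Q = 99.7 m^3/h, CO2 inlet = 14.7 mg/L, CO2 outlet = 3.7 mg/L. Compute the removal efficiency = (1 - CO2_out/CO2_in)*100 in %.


CO2_out / CO2_in = 3.7 / 14.7 = 0.25170068
Fraction remaining = 0.25170068
efficiency = (1 - 0.25170068) * 100 = 74.8299 %

74.8299 %


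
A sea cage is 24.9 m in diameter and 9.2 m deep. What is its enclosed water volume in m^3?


r = d/2 = 24.9/2 = 12.45 m
Base area = pi*r^2 = pi*12.45^2 = 486.95472 m^2
Volume = 486.95472 * 9.2 = 4479.98 m^3

4479.98 m^3


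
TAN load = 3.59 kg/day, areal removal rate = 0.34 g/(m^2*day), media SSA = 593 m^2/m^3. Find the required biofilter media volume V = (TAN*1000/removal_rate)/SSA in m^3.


A = 3.59*1000 / 0.34 = 10558.824 m^2
V = 10558.824 / 593 = 17.8058

17.8058 m^3


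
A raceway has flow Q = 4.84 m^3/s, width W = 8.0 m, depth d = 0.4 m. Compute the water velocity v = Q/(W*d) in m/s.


Cross-sectional area = W * d = 8.0 * 0.4 = 3.2 m^2
Velocity = Q / A = 4.84 / 3.2 = 1.5125 m/s

1.5125 m/s


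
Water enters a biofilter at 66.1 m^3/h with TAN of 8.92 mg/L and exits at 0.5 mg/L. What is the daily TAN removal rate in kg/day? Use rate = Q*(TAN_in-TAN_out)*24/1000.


Concentration drop: TAN_in - TAN_out = 8.92 - 0.5 = 8.42 mg/L
Hourly TAN removed = Q * dTAN = 66.1 m^3/h * 8.42 mg/L = 556.562 g/h  (m^3/h * mg/L = g/h)
Daily TAN removed = 556.562 * 24 = 13357.488 g/day
Convert to kg/day: 13357.488 / 1000 = 13.357488 kg/day

13.357488 kg/day


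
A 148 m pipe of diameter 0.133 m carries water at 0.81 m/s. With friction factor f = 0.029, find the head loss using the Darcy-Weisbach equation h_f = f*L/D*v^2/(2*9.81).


v^2 = 0.81^2 = 0.6561 m^2/s^2
L/D = 148/0.133 = 1112.782
h_f = f*(L/D)*v^2/(2g) = 0.029 * 1112.782 * 0.6561 / 19.62 = 1.07914 m

1.07914 m


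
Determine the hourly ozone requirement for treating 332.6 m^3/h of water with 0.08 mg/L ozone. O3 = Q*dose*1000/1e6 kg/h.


O3 demand (mg/h) = Q * dose * 1000 = 332.6 * 0.08 * 1000 = 26608 mg/h
Convert mg to kg: 26608 / 1e6 = 0.026608 kg/h

0.026608 kg/h


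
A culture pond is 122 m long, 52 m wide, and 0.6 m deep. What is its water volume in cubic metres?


Base area = L * W = 122 * 52 = 6344 m^2
Volume = area * depth = 6344 * 0.6 = 3806.4 m^3

3806.4 m^3


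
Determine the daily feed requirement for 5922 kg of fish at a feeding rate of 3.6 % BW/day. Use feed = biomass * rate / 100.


Feeding rate fraction = 3.6% / 100 = 0.036
Daily feed = 5922 kg * 0.036 = 213.192 kg/day

213.192 kg/day


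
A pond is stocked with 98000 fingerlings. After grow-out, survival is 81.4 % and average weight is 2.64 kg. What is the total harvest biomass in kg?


Survivors = 98000 * 81.4/100 = 79772 fish
Harvest biomass = survivors * W_f = 79772 * 2.64 = 210598.08 kg

210598.08 kg


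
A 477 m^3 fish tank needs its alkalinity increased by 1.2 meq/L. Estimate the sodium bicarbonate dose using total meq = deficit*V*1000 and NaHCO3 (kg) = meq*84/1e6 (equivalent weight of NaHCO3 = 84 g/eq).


Tank volume in L = 477 m^3 * 1000 = 477000 L
Total meq required = 1.2 meq/L * 477000 L = 572400 meq
NaHCO3 mass = 572400 meq * 84 mg/meq / 1e6 = 48.0816 kg

48.0816 kg


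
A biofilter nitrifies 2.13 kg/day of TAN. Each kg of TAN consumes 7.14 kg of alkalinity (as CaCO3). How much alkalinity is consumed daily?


Alkalinity factor: 7.14 kg CaCO3 consumed per kg TAN nitrified
alk = 2.13 kg TAN * 7.14 = 15.2082 kg CaCO3/day

15.2082 kg CaCO3/day


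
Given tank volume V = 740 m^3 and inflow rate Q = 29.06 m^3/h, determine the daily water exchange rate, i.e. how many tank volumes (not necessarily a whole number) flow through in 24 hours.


Daily flow volume = 29.06 m^3/h * 24 h = 697.44 m^3/day
Exchanges = daily flow / tank volume = 697.44 / 740 = 0.942486 exchanges/day

0.942486 exchanges/day


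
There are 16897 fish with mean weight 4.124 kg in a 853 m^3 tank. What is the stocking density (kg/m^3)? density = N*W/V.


Total biomass = 16897 fish * 4.124 kg = 69683.228 kg
Density = total biomass / volume = 69683.228 / 853 = 81.6919 kg/m^3

81.6919 kg/m^3


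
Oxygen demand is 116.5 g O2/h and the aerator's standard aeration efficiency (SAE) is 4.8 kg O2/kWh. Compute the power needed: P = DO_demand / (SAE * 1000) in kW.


SAE in g O2/kWh = 4.8 * 1000 = 4800 g/kWh
P = DO_demand / SAE_g = 116.5 / 4800 = 0.0242708 kW

0.0242708 kW


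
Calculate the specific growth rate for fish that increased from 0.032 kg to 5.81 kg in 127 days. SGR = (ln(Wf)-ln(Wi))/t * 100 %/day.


ln(W_f) = ln(5.81) = 1.7595806
ln(W_i) = ln(0.032) = -3.4420194
ln(W_f) - ln(W_i) = 1.7595806 - -3.4420194 = 5.2016
SGR = 5.2016 / 127 * 100 = 4.09575 %/day

4.09575 %/day


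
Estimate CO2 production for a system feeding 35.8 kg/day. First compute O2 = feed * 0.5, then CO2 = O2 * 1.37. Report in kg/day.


O2 = 35.8 * 0.5 = 17.9
CO2 = 17.9 * 1.37 = 24.523

24.523 kg/day


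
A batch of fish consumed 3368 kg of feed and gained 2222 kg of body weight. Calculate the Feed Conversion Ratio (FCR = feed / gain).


FCR = feed consumed / weight gained
FCR = 3368 kg / 2222 kg = 1.51575

1.51575


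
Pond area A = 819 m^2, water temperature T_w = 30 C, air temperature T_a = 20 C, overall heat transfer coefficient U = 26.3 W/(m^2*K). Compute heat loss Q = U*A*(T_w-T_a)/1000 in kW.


Temperature difference dT = 30 - 20 = 10 K
Heat loss (W) = U * A * dT = 26.3 * 819 * 10 = 215397 W
Convert to kW: 215397 / 1000 = 215.397 kW

215.397 kW


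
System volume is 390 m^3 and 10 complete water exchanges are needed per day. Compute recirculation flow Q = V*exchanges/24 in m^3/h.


Daily recirculation volume = 390 m^3 * 10 = 3900 m^3/day
Flow rate Q = daily volume / 24 h = 3900 / 24 = 162.5 m^3/h

162.5 m^3/h


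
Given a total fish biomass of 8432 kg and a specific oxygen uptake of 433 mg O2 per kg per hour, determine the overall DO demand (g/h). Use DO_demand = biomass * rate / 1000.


Total O2 consumption (mg/h) = 8432 kg * 433 mg/(kg*h) = 3651056 mg/h
Convert to g/h: 3651056 / 1000 = 3651.056 g/h

3651.056 g/h


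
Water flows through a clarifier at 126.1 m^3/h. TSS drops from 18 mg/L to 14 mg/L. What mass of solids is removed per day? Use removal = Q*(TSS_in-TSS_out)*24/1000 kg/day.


Concentration drop: TSS_in - TSS_out = 18 - 14 = 4 mg/L
Hourly solids removed = Q * dTSS = 126.1 m^3/h * 4 mg/L = 504.4 g/h  (m^3/h * mg/L = g/h)
Daily solids removed = 504.4 * 24 = 12105.6 g/day
Convert g to kg: 12105.6 / 1000 = 12.1056 kg/day

12.1056 kg/day


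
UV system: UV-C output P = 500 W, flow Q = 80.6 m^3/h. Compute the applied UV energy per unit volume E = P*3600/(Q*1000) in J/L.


Energy delivered per hour = 500 W * 3600 s = 1800000 J/h
Volume treated per hour = 80.6 m^3/h * 1000 = 80600 L/h
dose = 1800000 / 80600 = 22.3325 J/L

22.3325 J/L


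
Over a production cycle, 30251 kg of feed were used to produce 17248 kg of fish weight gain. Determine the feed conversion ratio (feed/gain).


FCR = feed consumed / weight gained
FCR = 30251 kg / 17248 kg = 1.75388

1.75388


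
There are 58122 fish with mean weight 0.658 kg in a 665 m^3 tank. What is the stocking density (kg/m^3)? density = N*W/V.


Total biomass = 58122 fish * 0.658 kg = 38244.276 kg
Density = total biomass / volume = 38244.276 / 665 = 57.5102 kg/m^3

57.5102 kg/m^3


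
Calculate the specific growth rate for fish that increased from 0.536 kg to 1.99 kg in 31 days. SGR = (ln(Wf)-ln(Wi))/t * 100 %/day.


ln(W_f) = ln(1.99) = 0.68813464
ln(W_i) = ln(0.536) = -0.62362112
ln(W_f) - ln(W_i) = 0.68813464 - -0.62362112 = 1.3117558
SGR = 1.3117558 / 31 * 100 = 4.23147 %/day

4.23147 %/day


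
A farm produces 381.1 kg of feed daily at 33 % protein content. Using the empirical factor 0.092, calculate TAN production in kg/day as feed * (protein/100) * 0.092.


Protein in feed = 381.1 * 33/100 = 125.763 kg/day
TAN = protein * 0.092 = 125.763 * 0.092 = 11.570196 kg/day

11.570196 kg/day


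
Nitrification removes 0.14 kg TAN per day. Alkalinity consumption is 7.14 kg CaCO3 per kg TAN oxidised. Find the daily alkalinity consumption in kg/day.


Alkalinity factor: 7.14 kg CaCO3 consumed per kg TAN nitrified
alk = 0.14 kg TAN * 7.14 = 0.9996 kg CaCO3/day

0.9996 kg CaCO3/day


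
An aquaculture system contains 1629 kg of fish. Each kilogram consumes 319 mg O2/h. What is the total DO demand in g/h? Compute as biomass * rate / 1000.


Total O2 consumption (mg/h) = 1629 kg * 319 mg/(kg*h) = 519651 mg/h
Convert to g/h: 519651 / 1000 = 519.651 g/h

519.651 g/h


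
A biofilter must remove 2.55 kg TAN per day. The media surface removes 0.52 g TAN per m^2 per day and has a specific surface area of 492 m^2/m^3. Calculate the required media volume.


A = 2.55*1000 / 0.52 = 4903.8462 m^2
V = 4903.8462 / 492 = 9.96717

9.96717 m^3


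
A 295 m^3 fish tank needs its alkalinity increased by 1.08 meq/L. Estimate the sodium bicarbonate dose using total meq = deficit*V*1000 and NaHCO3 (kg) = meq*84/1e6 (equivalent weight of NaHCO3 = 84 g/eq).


Tank volume in L = 295 m^3 * 1000 = 295000 L
Total meq required = 1.08 meq/L * 295000 L = 318600 meq
NaHCO3 mass = 318600 meq * 84 mg/meq / 1e6 = 26.7624 kg

26.7624 kg


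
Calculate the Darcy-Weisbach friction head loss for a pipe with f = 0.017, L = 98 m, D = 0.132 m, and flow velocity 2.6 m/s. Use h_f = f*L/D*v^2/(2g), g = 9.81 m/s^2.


v^2 = 2.6^2 = 6.76 m^2/s^2
L/D = 98/0.132 = 742.42424
h_f = f*(L/D)*v^2/(2g) = 0.017 * 742.42424 * 6.76 / 19.62 = 4.34859 m

4.34859 m


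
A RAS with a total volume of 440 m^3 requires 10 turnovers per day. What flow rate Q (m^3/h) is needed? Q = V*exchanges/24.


Daily recirculation volume = 440 m^3 * 10 = 4400 m^3/day
Flow rate Q = daily volume / 24 h = 4400 / 24 = 183.333 m^3/h

183.333 m^3/h


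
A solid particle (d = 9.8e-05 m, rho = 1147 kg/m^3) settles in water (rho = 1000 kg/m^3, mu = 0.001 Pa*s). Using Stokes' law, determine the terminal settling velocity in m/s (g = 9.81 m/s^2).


Density difference: rho_p - rho_f = 1147 - 1000 = 147 kg/m^3
d^2 = (9.8e-05)^2 = 9.604e-09 m^2
Numerator = (rho_p - rho_f) * g * d^2 = 147 * 9.81 * 9.604e-09 = 1.384964e-05
Denominator = 18 * mu = 18 * 0.001 = 0.018
v_s = 1.384964e-05 / 0.018 = 7.69424e-04 m/s
Check: Re = rho_f * v_s * d / mu = 1000 * 7.69424e-04 * 9.8e-05 / 0.001 = 0.0754 < 1, so Stokes' law applies.

7.69424e-04 m/s


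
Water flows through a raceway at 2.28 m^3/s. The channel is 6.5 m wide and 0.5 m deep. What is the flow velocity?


Cross-sectional area = W * d = 6.5 * 0.5 = 3.25 m^2
Velocity = Q / A = 2.28 / 3.25 = 0.701538 m/s

0.701538 m/s


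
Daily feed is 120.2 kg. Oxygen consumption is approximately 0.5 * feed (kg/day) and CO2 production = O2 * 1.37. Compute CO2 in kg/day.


O2 = 120.2 * 0.5 = 60.1
CO2 = 60.1 * 1.37 = 82.337

82.337 kg/day


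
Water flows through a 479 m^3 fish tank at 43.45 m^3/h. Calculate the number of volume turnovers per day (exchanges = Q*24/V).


Daily flow volume = 43.45 m^3/h * 24 h = 1042.8 m^3/day
Exchanges = daily flow / tank volume = 1042.8 / 479 = 2.17704 exchanges/day

2.17704 exchanges/day


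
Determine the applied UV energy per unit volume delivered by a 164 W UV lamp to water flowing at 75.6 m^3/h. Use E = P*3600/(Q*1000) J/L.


Energy delivered per hour = 164 W * 3600 s = 590400 J/h
Volume treated per hour = 75.6 m^3/h * 1000 = 75600 L/h
dose = 590400 / 75600 = 7.80952 J/L

7.80952 J/L


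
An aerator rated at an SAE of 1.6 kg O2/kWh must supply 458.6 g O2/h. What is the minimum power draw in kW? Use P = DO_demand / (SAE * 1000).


SAE in g O2/kWh = 1.6 * 1000 = 1600 g/kWh
P = DO_demand / SAE_g = 458.6 / 1600 = 0.286625 kW

0.286625 kW


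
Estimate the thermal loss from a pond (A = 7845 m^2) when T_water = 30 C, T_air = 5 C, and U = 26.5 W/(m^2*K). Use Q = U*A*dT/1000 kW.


Temperature difference dT = 30 - 5 = 25 K
Heat loss (W) = U * A * dT = 26.5 * 7845 * 25 = 5197312.5 W
Convert to kW: 5197312.5 / 1000 = 5197.3125 kW

5197.3125 kW


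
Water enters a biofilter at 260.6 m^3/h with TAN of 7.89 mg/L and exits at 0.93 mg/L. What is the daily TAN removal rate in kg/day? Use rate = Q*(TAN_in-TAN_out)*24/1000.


Concentration drop: TAN_in - TAN_out = 7.89 - 0.93 = 6.96 mg/L
Hourly TAN removed = Q * dTAN = 260.6 m^3/h * 6.96 mg/L = 1813.776 g/h  (m^3/h * mg/L = g/h)
Daily TAN removed = 1813.776 * 24 = 43530.624 g/day
Convert to kg/day: 43530.624 / 1000 = 43.530624 kg/day

43.530624 kg/day


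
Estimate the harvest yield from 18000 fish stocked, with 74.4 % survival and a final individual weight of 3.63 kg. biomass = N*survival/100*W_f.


Survivors = 18000 * 74.4/100 = 13392 fish
Harvest biomass = survivors * W_f = 13392 * 3.63 = 48612.96 kg

48612.96 kg


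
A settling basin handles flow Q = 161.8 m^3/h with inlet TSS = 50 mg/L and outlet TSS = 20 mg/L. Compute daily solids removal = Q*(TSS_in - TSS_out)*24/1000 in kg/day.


Concentration drop: TSS_in - TSS_out = 50 - 20 = 30 mg/L
Hourly solids removed = Q * dTSS = 161.8 m^3/h * 30 mg/L = 4854 g/h  (m^3/h * mg/L = g/h)
Daily solids removed = 4854 * 24 = 116496 g/day
Convert g to kg: 116496 / 1000 = 116.496 kg/day

116.496 kg/day


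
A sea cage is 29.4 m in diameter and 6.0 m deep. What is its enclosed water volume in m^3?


r = d/2 = 29.4/2 = 14.7 m
Base area = pi*r^2 = pi*14.7^2 = 678.86676 m^2
Volume = 678.86676 * 6.0 = 4073.2 m^3

4073.2 m^3


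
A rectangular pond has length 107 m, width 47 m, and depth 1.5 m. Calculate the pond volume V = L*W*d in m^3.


Base area = L * W = 107 * 47 = 5029 m^2
Volume = area * depth = 5029 * 1.5 = 7543.5 m^3

7543.5 m^3


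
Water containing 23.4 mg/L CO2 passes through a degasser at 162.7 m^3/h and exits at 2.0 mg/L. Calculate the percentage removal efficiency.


CO2_out / CO2_in = 2.0 / 23.4 = 0.085470085
Fraction remaining = 0.085470085
efficiency = (1 - 0.085470085) * 100 = 91.453 %

91.453 %


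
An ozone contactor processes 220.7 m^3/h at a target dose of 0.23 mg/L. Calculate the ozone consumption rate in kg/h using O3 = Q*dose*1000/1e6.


O3 demand (mg/h) = Q * dose * 1000 = 220.7 * 0.23 * 1000 = 50761 mg/h
Convert mg to kg: 50761 / 1e6 = 0.050761 kg/h

0.050761 kg/h


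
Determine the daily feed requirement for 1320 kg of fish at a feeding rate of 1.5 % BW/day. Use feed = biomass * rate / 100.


Feeding rate fraction = 1.5% / 100 = 0.015
Daily feed = 1320 kg * 0.015 = 19.8 kg/day

19.8 kg/day


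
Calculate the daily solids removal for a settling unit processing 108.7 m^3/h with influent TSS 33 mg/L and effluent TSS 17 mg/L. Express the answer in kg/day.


Concentration drop: TSS_in - TSS_out = 33 - 17 = 16 mg/L
Hourly solids removed = Q * dTSS = 108.7 m^3/h * 16 mg/L = 1739.2 g/h  (m^3/h * mg/L = g/h)
Daily solids removed = 1739.2 * 24 = 41740.8 g/day
Convert g to kg: 41740.8 / 1000 = 41.7408 kg/day

41.7408 kg/day


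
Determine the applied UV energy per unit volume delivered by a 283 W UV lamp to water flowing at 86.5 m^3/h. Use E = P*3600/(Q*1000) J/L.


Energy delivered per hour = 283 W * 3600 s = 1018800 J/h
Volume treated per hour = 86.5 m^3/h * 1000 = 86500 L/h
dose = 1018800 / 86500 = 11.778 J/L

11.778 J/L


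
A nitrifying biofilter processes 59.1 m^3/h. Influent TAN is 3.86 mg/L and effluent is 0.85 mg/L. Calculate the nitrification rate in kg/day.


Concentration drop: TAN_in - TAN_out = 3.86 - 0.85 = 3.01 mg/L
Hourly TAN removed = Q * dTAN = 59.1 m^3/h * 3.01 mg/L = 177.891 g/h  (m^3/h * mg/L = g/h)
Daily TAN removed = 177.891 * 24 = 4269.384 g/day
Convert to kg/day: 4269.384 / 1000 = 4.269384 kg/day

4.269384 kg/day


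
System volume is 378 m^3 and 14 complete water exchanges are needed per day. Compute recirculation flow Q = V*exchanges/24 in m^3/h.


Daily recirculation volume = 378 m^3 * 14 = 5292 m^3/day
Flow rate Q = daily volume / 24 h = 5292 / 24 = 220.5 m^3/h

220.5 m^3/h


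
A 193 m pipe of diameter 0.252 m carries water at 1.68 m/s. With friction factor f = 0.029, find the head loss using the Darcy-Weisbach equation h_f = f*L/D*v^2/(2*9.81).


v^2 = 1.68^2 = 2.8224 m^2/s^2
L/D = 193/0.252 = 765.87302
h_f = f*(L/D)*v^2/(2g) = 0.029 * 765.87302 * 2.8224 / 19.62 = 3.19503 m

3.19503 m


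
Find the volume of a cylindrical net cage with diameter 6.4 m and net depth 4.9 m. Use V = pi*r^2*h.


r = d/2 = 6.4/2 = 3.2 m
Base area = pi*r^2 = pi*3.2^2 = 32.169909 m^2
Volume = 32.169909 * 4.9 = 157.633 m^3

157.633 m^3


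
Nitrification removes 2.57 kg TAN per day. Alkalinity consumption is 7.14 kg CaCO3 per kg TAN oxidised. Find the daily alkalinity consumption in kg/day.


Alkalinity factor: 7.14 kg CaCO3 consumed per kg TAN nitrified
alk = 2.57 kg TAN * 7.14 = 18.3498 kg CaCO3/day

18.3498 kg CaCO3/day


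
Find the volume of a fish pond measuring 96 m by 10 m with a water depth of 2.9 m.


Base area = L * W = 96 * 10 = 960 m^2
Volume = area * depth = 960 * 2.9 = 2784 m^3

2784 m^3


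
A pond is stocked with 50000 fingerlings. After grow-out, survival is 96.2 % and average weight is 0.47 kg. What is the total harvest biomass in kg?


Survivors = 50000 * 96.2/100 = 48100 fish
Harvest biomass = survivors * W_f = 48100 * 0.47 = 22607 kg

22607 kg


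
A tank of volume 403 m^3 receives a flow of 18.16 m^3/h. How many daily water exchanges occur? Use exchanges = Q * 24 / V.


Daily flow volume = 18.16 m^3/h * 24 h = 435.84 m^3/day
Exchanges = daily flow / tank volume = 435.84 / 403 = 1.08149 exchanges/day

1.08149 exchanges/day


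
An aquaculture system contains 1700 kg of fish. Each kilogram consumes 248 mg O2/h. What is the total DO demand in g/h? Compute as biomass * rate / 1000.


Total O2 consumption (mg/h) = 1700 kg * 248 mg/(kg*h) = 421600 mg/h
Convert to g/h: 421600 / 1000 = 421.6 g/h

421.6 g/h


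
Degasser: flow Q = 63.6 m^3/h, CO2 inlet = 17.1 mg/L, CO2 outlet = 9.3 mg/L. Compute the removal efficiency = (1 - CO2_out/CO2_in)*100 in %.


CO2_out / CO2_in = 9.3 / 17.1 = 0.54385965
Fraction remaining = 0.54385965
efficiency = (1 - 0.54385965) * 100 = 45.614 %

45.614 %


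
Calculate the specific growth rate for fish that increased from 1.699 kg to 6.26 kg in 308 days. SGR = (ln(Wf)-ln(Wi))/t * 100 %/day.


ln(W_f) = ln(6.26) = 1.8341802
ln(W_i) = ln(1.699) = 0.53003984
ln(W_f) - ln(W_i) = 1.8341802 - 0.53003984 = 1.3041404
SGR = 1.3041404 / 308 * 100 = 0.423422 %/day

0.423422 %/day


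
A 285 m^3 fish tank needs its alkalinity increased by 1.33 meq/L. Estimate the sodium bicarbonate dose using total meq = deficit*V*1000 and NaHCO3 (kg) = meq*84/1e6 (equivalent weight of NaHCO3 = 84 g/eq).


Tank volume in L = 285 m^3 * 1000 = 285000 L
Total meq required = 1.33 meq/L * 285000 L = 379050 meq
NaHCO3 mass = 379050 meq * 84 mg/meq / 1e6 = 31.8402 kg

31.8402 kg


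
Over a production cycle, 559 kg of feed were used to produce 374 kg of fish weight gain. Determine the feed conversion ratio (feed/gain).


FCR = feed consumed / weight gained
FCR = 559 kg / 374 kg = 1.49465

1.49465


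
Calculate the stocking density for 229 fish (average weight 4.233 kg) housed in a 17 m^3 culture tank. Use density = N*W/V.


Total biomass = 229 fish * 4.233 kg = 969.357 kg
Density = total biomass / volume = 969.357 / 17 = 57.021 kg/m^3

57.021 kg/m^3


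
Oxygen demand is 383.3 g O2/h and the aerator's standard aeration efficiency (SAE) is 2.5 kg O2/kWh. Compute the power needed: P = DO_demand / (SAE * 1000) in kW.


SAE in g O2/kWh = 2.5 * 1000 = 2500 g/kWh
P = DO_demand / SAE_g = 383.3 / 2500 = 0.15332 kW

0.15332 kW


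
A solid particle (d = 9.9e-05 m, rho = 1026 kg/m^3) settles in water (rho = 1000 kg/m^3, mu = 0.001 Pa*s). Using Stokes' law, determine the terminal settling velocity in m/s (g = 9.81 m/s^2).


Density difference: rho_p - rho_f = 1026 - 1000 = 26 kg/m^3
d^2 = (9.9e-05)^2 = 9.801e-09 m^2
Numerator = (rho_p - rho_f) * g * d^2 = 26 * 9.81 * 9.801e-09 = 2.4998431e-06
Denominator = 18 * mu = 18 * 0.001 = 0.018
v_s = 2.4998431e-06 / 0.018 = 1.3888e-04 m/s
Check: Re = rho_f * v_s * d / mu = 1000 * 1.3888e-04 * 9.9e-05 / 0.001 = 0.0137 < 1, so Stokes' law applies.

1.3888e-04 m/s


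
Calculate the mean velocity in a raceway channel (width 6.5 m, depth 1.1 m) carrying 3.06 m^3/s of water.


Cross-sectional area = W * d = 6.5 * 1.1 = 7.15 m^2
Velocity = Q / A = 3.06 / 7.15 = 0.427972 m/s

0.427972 m/s


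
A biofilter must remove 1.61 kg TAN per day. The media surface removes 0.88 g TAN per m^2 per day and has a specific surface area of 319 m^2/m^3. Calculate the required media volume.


A = 1.61*1000 / 0.88 = 1829.5455 m^2
V = 1829.5455 / 319 = 5.73525

5.73525 m^3


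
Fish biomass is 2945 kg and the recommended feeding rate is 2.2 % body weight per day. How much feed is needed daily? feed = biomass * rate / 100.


Feeding rate fraction = 2.2% / 100 = 0.022
Daily feed = 2945 kg * 0.022 = 64.79 kg/day

64.79 kg/day


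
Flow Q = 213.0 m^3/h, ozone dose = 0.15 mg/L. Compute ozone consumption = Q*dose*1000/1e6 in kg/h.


O3 demand (mg/h) = Q * dose * 1000 = 213.0 * 0.15 * 1000 = 31950 mg/h
Convert mg to kg: 31950 / 1e6 = 0.03195 kg/h

0.03195 kg/h


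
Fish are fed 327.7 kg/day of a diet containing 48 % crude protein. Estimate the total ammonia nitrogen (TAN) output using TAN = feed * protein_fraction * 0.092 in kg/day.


Protein in feed = 327.7 * 48/100 = 157.296 kg/day
TAN = protein * 0.092 = 157.296 * 0.092 = 14.471232 kg/day

14.471232 kg/day


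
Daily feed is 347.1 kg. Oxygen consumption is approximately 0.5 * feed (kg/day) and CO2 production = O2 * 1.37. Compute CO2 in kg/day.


O2 = 347.1 * 0.5 = 173.55
CO2 = 173.55 * 1.37 = 237.7635

237.7635 kg/day


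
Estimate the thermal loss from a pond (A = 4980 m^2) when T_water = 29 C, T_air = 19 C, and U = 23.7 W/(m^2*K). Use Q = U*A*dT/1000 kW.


Temperature difference dT = 29 - 19 = 10 K
Heat loss (W) = U * A * dT = 23.7 * 4980 * 10 = 1180260 W
Convert to kW: 1180260 / 1000 = 1180.26 kW

1180.26 kW


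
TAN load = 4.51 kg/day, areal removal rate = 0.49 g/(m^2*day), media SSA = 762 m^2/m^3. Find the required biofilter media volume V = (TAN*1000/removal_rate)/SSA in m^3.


A = 4.51*1000 / 0.49 = 9204.0816 m^2
V = 9204.0816 / 762 = 12.0788

12.0788 m^3


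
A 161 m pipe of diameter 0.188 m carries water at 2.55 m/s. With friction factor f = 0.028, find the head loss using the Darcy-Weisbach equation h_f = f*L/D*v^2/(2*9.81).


v^2 = 2.55^2 = 6.5025 m^2/s^2
L/D = 161/0.188 = 856.38298
h_f = f*(L/D)*v^2/(2g) = 0.028 * 856.38298 * 6.5025 / 19.62 = 7.94708 m

7.94708 m


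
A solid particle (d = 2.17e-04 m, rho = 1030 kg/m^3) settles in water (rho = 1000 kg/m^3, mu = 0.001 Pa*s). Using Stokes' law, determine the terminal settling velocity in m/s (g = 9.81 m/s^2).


Density difference: rho_p - rho_f = 1030 - 1000 = 30 kg/m^3
d^2 = (2.17e-04)^2 = 4.7089e-08 m^2
Numerator = (rho_p - rho_f) * g * d^2 = 30 * 9.81 * 4.7089e-08 = 1.3858293e-05
Denominator = 18 * mu = 18 * 0.001 = 0.018
v_s = 1.3858293e-05 / 0.018 = 7.69905e-04 m/s
Check: Re = rho_f * v_s * d / mu = 1000 * 7.69905e-04 * 2.17e-04 / 0.001 = 0.167 < 1, so Stokes' law applies.

7.69905e-04 m/s


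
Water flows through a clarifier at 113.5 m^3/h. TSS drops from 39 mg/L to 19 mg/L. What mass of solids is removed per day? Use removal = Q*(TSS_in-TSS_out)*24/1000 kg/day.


Concentration drop: TSS_in - TSS_out = 39 - 19 = 20 mg/L
Hourly solids removed = Q * dTSS = 113.5 m^3/h * 20 mg/L = 2270 g/h  (m^3/h * mg/L = g/h)
Daily solids removed = 2270 * 24 = 54480 g/day
Convert g to kg: 54480 / 1000 = 54.48 kg/day

54.48 kg/day


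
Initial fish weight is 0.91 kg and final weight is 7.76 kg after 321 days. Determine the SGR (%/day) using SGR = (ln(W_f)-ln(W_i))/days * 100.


ln(W_f) = ln(7.76) = 2.0489823
ln(W_i) = ln(0.91) = -0.094310679
ln(W_f) - ln(W_i) = 2.0489823 - -0.094310679 = 2.143293
SGR = 2.143293 / 321 * 100 = 0.667693 %/day

0.667693 %/day


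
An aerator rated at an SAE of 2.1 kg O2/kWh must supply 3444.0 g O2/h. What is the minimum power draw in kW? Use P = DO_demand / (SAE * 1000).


SAE in g O2/kWh = 2.1 * 1000 = 2100 g/kWh
P = DO_demand / SAE_g = 3444.0 / 2100 = 1.64 kW

1.64 kW


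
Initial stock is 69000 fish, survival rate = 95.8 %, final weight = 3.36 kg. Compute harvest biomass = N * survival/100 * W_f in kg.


Survivors = 69000 * 95.8/100 = 66102 fish
Harvest biomass = survivors * W_f = 66102 * 3.36 = 222102.72 kg

222102.72 kg


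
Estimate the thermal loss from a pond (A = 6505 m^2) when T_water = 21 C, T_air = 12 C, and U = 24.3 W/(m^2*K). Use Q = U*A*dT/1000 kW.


Temperature difference dT = 21 - 12 = 9 K
Heat loss (W) = U * A * dT = 24.3 * 6505 * 9 = 1422643.5 W
Convert to kW: 1422643.5 / 1000 = 1422.6435 kW

1422.6435 kW


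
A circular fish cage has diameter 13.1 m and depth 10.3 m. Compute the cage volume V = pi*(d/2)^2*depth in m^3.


r = d/2 = 13.1/2 = 6.55 m
Base area = pi*r^2 = pi*6.55^2 = 134.78218 m^2
Volume = 134.78218 * 10.3 = 1388.26 m^3

1388.26 m^3


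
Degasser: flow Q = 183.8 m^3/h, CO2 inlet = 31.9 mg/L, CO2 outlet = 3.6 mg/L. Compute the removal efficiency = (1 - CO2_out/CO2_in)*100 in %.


CO2_out / CO2_in = 3.6 / 31.9 = 0.11285266
Fraction remaining = 0.11285266
efficiency = (1 - 0.11285266) * 100 = 88.7147 %

88.7147 %


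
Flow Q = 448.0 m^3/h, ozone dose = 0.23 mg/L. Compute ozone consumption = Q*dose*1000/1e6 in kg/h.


O3 demand (mg/h) = Q * dose * 1000 = 448.0 * 0.23 * 1000 = 103040 mg/h
Convert mg to kg: 103040 / 1e6 = 0.10304 kg/h

0.10304 kg/h


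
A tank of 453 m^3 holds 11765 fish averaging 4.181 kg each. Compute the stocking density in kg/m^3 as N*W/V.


Total biomass = 11765 fish * 4.181 kg = 49189.465 kg
Density = total biomass / volume = 49189.465 / 453 = 108.586 kg/m^3

108.586 kg/m^3


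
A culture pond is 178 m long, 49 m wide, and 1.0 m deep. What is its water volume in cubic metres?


Base area = L * W = 178 * 49 = 8722 m^2
Volume = area * depth = 8722 * 1.0 = 8722 m^3

8722 m^3


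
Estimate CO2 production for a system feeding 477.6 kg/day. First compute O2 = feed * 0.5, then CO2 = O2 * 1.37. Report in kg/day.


O2 = 477.6 * 0.5 = 238.8
CO2 = 238.8 * 1.37 = 327.156

327.156 kg/day


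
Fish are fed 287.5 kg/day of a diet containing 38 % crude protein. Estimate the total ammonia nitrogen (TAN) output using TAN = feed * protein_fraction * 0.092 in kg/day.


Protein in feed = 287.5 * 38/100 = 109.25 kg/day
TAN = protein * 0.092 = 109.25 * 0.092 = 10.051 kg/day

10.051 kg/day


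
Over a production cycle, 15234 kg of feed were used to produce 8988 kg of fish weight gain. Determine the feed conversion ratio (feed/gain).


FCR = feed consumed / weight gained
FCR = 15234 kg / 8988 kg = 1.69493

1.69493


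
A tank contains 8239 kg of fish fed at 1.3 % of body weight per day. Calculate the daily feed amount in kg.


Feeding rate fraction = 1.3% / 100 = 0.013
Daily feed = 8239 kg * 0.013 = 107.107 kg/day

107.107 kg/day


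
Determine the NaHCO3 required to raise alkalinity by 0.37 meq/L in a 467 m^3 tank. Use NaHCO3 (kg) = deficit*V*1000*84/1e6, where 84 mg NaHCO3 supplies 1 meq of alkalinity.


Tank volume in L = 467 m^3 * 1000 = 467000 L
Total meq required = 0.37 meq/L * 467000 L = 172790 meq
NaHCO3 mass = 172790 meq * 84 mg/meq / 1e6 = 14.5144 kg

14.5144 kg


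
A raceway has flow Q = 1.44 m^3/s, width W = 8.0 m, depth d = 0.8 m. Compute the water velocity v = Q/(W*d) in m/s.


Cross-sectional area = W * d = 8.0 * 0.8 = 6.4 m^2
Velocity = Q / A = 1.44 / 6.4 = 0.225 m/s

0.225 m/s


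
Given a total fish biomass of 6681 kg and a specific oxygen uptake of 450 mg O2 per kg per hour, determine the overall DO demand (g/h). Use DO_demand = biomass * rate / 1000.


Total O2 consumption (mg/h) = 6681 kg * 450 mg/(kg*h) = 3006450 mg/h
Convert to g/h: 3006450 / 1000 = 3006.45 g/h

3006.45 g/h


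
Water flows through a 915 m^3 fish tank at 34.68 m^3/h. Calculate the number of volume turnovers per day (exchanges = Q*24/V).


Daily flow volume = 34.68 m^3/h * 24 h = 832.32 m^3/day
Exchanges = daily flow / tank volume = 832.32 / 915 = 0.909639 exchanges/day

0.909639 exchanges/day


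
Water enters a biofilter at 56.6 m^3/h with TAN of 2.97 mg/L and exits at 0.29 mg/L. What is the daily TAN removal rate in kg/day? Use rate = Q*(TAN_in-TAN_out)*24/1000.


Concentration drop: TAN_in - TAN_out = 2.97 - 0.29 = 2.68 mg/L
Hourly TAN removed = Q * dTAN = 56.6 m^3/h * 2.68 mg/L = 151.688 g/h  (m^3/h * mg/L = g/h)
Daily TAN removed = 151.688 * 24 = 3640.512 g/day
Convert to kg/day: 3640.512 / 1000 = 3.640512 kg/day

3.640512 kg/day


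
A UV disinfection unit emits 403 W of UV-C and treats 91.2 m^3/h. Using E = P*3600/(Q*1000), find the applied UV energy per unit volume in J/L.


Energy delivered per hour = 403 W * 3600 s = 1450800 J/h
Volume treated per hour = 91.2 m^3/h * 1000 = 91200 L/h
dose = 1450800 / 91200 = 15.9079 J/L

15.9079 J/L


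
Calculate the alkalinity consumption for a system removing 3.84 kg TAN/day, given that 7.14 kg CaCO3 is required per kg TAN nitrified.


Alkalinity factor: 7.14 kg CaCO3 consumed per kg TAN nitrified
alk = 3.84 kg TAN * 7.14 = 27.4176 kg CaCO3/day

27.4176 kg CaCO3/day


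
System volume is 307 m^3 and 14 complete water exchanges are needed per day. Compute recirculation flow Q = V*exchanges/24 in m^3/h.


Daily recirculation volume = 307 m^3 * 14 = 4298 m^3/day
Flow rate Q = daily volume / 24 h = 4298 / 24 = 179.083 m^3/h

179.083 m^3/h


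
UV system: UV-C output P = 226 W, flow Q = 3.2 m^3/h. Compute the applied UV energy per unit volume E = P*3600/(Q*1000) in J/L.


Energy delivered per hour = 226 W * 3600 s = 813600 J/h
Volume treated per hour = 3.2 m^3/h * 1000 = 3200 L/h
dose = 813600 / 3200 = 254.25 J/L

254.25 J/L


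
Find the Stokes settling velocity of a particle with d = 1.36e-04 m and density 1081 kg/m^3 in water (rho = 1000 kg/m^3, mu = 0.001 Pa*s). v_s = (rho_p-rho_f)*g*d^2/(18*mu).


Density difference: rho_p - rho_f = 1081 - 1000 = 81 kg/m^3
d^2 = (1.36e-04)^2 = 1.8496e-08 m^2
Numerator = (rho_p - rho_f) * g * d^2 = 81 * 9.81 * 1.8496e-08 = 1.4697107e-05
Denominator = 18 * mu = 18 * 0.001 = 0.018
v_s = 1.4697107e-05 / 0.018 = 8.16506e-04 m/s
Check: Re = rho_f * v_s * d / mu = 1000 * 8.16506e-04 * 1.36e-04 / 0.001 = 0.111 < 1, so Stokes' law applies.

8.16506e-04 m/s


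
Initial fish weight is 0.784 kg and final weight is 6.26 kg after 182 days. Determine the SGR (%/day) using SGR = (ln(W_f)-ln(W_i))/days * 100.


ln(W_f) = ln(6.26) = 1.8341802
ln(W_i) = ln(0.784) = -0.24334626
ln(W_f) - ln(W_i) = 1.8341802 - -0.24334626 = 2.0775265
SGR = 2.0775265 / 182 * 100 = 1.1415 %/day

1.1415 %/day


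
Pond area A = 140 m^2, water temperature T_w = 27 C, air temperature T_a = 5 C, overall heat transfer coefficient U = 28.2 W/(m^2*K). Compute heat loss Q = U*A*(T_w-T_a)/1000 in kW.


Temperature difference dT = 27 - 5 = 22 K
Heat loss (W) = U * A * dT = 28.2 * 140 * 22 = 86856 W
Convert to kW: 86856 / 1000 = 86.856 kW

86.856 kW


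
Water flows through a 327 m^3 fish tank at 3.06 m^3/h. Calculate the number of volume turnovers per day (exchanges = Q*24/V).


Daily flow volume = 3.06 m^3/h * 24 h = 73.44 m^3/day
Exchanges = daily flow / tank volume = 73.44 / 327 = 0.224587 exchanges/day

0.224587 exchanges/day


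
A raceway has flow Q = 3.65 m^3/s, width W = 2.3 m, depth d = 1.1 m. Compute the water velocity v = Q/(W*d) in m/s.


Cross-sectional area = W * d = 2.3 * 1.1 = 2.53 m^2
Velocity = Q / A = 3.65 / 2.53 = 1.44269 m/s

1.44269 m/s


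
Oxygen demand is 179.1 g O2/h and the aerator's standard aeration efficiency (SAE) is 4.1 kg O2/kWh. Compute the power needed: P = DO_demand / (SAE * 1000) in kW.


SAE in g O2/kWh = 4.1 * 1000 = 4100 g/kWh
P = DO_demand / SAE_g = 179.1 / 4100 = 0.0436829 kW

0.0436829 kW


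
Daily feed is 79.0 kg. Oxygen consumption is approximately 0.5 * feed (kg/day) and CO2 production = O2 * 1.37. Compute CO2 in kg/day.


O2 = 79.0 * 0.5 = 39.5
CO2 = 39.5 * 1.37 = 54.115

54.115 kg/day


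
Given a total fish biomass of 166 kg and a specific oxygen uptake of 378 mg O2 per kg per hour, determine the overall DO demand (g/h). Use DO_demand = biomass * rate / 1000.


Total O2 consumption (mg/h) = 166 kg * 378 mg/(kg*h) = 62748 mg/h
Convert to g/h: 62748 / 1000 = 62.748 g/h

62.748 g/h


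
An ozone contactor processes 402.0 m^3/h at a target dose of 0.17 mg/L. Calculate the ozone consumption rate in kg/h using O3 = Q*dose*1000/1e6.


O3 demand (mg/h) = Q * dose * 1000 = 402.0 * 0.17 * 1000 = 68340 mg/h
Convert mg to kg: 68340 / 1e6 = 0.06834 kg/h

0.06834 kg/h


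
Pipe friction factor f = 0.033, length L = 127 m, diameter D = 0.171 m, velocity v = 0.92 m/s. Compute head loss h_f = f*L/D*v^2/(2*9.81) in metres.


v^2 = 0.92^2 = 0.8464 m^2/s^2
L/D = 127/0.171 = 742.69006
h_f = f*(L/D)*v^2/(2g) = 0.033 * 742.69006 * 0.8464 / 19.62 = 1.0573 m

1.0573 m
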